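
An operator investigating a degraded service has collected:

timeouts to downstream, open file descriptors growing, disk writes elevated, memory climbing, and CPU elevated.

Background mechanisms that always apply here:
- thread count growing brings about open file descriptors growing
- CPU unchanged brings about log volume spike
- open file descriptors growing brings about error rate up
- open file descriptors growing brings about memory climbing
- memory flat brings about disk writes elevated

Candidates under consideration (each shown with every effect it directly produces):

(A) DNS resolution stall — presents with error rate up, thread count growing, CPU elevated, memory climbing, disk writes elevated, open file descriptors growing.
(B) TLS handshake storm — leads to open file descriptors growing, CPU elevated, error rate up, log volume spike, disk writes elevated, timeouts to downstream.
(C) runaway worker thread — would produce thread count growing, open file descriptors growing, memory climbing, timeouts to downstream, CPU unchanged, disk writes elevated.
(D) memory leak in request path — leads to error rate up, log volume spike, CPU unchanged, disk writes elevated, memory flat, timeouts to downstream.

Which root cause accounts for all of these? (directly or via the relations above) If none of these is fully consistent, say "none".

B

Per-candidate check:
(A) DNS resolution stall — does not account for timeouts to downstream
(B) TLS handshake storm — timeouts to downstream match; open file descriptors growing match; disk writes elevated match; memory climbing match (through open file descriptors growing → memory climbing); CPU elevated match
(C) runaway worker thread — timeouts to downstream match; open file descriptors growing match; disk writes elevated match; memory climbing match; CPU elevated miss
(D) memory leak in request path — fails on open file descriptors growing, memory climbing, CPU elevated (predicts memory flat, not memory climbing; predicts CPU unchanged, not CPU elevated)
Only (B) is consistent with every observation.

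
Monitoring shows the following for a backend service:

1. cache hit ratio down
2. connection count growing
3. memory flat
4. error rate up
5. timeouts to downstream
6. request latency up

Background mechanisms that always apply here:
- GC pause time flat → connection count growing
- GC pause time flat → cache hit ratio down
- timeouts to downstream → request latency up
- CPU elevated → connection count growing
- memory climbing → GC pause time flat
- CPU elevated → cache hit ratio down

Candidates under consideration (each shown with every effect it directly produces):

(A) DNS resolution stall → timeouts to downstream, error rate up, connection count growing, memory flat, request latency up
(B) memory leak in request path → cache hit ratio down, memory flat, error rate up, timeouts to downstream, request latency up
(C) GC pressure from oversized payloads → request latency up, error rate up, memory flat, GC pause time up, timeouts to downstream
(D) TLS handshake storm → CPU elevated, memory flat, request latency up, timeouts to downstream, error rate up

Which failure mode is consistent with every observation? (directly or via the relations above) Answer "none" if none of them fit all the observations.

D

Per-candidate check:
(A) DNS resolution stall — cache hit ratio down miss; connection count growing match; memory flat match; error rate up match; timeouts to downstream match; request latency up match
(B) memory leak in request path — cache hit ratio down match; connection count growing miss; memory flat match; error rate up match; timeouts to downstream match; request latency up match
(C) GC pressure from oversized payloads — cache hit ratio down miss; connection count growing miss; memory flat match; error rate up match; timeouts to downstream match; request latency up match
(D) TLS handshake storm — accounts for every observation (cache hit ratio down through CPU elevated → cache hit ratio down)
(D) alone accounts for all the evidence.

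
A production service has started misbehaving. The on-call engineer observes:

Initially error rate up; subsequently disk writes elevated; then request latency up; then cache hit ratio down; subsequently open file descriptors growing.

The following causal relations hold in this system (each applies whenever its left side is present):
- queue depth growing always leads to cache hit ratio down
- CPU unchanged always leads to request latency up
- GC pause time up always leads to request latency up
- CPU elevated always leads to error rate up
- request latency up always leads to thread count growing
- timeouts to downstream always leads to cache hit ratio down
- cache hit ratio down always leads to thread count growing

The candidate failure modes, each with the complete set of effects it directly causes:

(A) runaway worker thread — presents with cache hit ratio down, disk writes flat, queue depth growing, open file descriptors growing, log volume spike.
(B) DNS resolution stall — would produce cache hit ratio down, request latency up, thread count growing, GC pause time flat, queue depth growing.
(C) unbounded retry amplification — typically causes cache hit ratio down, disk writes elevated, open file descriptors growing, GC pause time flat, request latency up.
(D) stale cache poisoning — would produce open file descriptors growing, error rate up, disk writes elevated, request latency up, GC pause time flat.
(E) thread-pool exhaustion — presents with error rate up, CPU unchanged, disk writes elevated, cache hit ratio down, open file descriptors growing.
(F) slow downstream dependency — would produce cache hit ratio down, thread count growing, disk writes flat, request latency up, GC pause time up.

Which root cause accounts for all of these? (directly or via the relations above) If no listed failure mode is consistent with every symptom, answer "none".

For each candidate, compare predicted effects to what was observed:
(A) runaway worker thread — error rate up ✗; disk writes elevated ✗; request latency up ✗; cache hit ratio down ✓; open file descriptors growing ✓
(B) DNS resolution stall — error rate up ✗; disk writes elevated ✗; request latency up ✓; cache hit ratio down ✓; open file descriptors growing ✗
(C) unbounded retry amplification — error rate up ✗; disk writes elevated ✓; request latency up ✓; cache hit ratio down ✓; open file descriptors growing ✓
(D) stale cache poisoning — error rate up ✓; disk writes elevated ✓; request latency up ✓; cache hit ratio down ✗; open file descriptors growing ✓
(E) thread-pool exhaustion — error rate up ✓; disk writes elevated ✓; request latency up ✓ (through CPU unchanged → request latency up); cache hit ratio down ✓; open file descriptors growing ✓
(F) slow downstream dependency — error rate up ✗; disk writes elevated ✗; request latency up ✓; cache hit ratio down ✓; open file descriptors growing ✗
(E) is the only candidate with no mismatches.

E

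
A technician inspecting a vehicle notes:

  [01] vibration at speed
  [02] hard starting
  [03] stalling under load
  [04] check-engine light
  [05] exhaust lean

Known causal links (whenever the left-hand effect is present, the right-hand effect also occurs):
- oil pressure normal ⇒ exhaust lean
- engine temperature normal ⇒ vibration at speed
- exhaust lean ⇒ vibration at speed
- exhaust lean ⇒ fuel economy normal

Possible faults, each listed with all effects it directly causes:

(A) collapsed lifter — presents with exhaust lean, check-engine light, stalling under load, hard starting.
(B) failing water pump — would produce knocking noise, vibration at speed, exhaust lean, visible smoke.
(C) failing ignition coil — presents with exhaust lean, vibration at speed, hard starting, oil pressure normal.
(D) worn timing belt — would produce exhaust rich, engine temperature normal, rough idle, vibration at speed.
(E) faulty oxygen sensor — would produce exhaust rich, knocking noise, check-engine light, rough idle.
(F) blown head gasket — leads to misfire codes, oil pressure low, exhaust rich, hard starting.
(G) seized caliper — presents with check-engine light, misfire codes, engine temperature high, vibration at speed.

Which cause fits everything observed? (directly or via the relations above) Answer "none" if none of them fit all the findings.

Per-candidate check:
(A) collapsed lifter — accounts for every observation (vibration at speed via exhaust lean → vibration at speed)
(B) failing water pump — does not account for hard starting, stalling under load, check-engine light
(C) failing ignition coil — does not account for stalling under load, check-engine light
(D) worn timing belt — fails on hard starting, stalling under load, check-engine light, exhaust lean (predicts exhaust rich, not exhaust lean)
(E) faulty oxygen sensor — fails on vibration at speed, hard starting, stalling under load, exhaust lean (predicts exhaust rich, not exhaust lean)
(F) blown head gasket — fails on vibration at speed, stalling under load, check-engine light, exhaust lean (predicts exhaust rich, not exhaust lean)
(G) seized caliper — vibration at speed yes; hard starting NO; stalling under load NO; check-engine light yes; exhaust lean NO
(A) alone accounts for all the evidence.

A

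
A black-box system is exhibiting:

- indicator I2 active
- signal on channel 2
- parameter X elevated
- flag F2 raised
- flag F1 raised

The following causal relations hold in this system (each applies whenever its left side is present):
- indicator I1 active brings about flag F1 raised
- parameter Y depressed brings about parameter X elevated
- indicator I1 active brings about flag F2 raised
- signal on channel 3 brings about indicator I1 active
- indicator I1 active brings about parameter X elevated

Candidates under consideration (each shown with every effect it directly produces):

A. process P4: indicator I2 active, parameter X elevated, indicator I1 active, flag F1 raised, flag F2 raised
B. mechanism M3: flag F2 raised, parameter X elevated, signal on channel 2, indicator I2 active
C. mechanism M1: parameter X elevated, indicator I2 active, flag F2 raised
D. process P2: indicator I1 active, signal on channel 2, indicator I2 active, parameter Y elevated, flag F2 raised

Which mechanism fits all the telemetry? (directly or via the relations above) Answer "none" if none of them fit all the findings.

D

For each candidate, compare predicted effects to what was observed:
(A) process P4 — does not account for signal on channel 2
(B) mechanism M3 — does not account for flag F1 raised
(C) mechanism M1 — does not account for signal on channel 2, flag F1 raised
(D) process P2 — indicator I2 active ✓; signal on channel 2 ✓; parameter X elevated ✓ (by indicator I1 active → parameter X elevated); flag F2 raised ✓; flag F1 raised ✓ (by indicator I1 active → flag F1 raised)
(D) alone accounts for all the evidence.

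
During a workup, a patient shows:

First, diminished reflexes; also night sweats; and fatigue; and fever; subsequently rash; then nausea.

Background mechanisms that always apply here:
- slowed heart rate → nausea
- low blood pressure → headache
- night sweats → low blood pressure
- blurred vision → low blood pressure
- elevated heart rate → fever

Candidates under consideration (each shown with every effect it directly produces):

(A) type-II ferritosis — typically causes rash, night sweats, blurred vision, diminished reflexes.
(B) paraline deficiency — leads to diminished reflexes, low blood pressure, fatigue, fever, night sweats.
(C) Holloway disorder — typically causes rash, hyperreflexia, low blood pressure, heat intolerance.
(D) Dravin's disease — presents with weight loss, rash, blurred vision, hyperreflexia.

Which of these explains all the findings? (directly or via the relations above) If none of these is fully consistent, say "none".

none

For each candidate, compare predicted effects to what was observed:
(A) type-II ferritosis — diminished reflexes +; night sweats +; fatigue -; fever -; rash +; nausea -
(B) paraline deficiency — does not account for rash, nausea
(C) Holloway disorder — diminished reflexes -; night sweats -; fatigue -; fever -; rash +; nausea -
(D) Dravin's disease — diminished reflexes -; night sweats -; fatigue -; fever -; rash +; nausea -
No candidate is consistent with all observations.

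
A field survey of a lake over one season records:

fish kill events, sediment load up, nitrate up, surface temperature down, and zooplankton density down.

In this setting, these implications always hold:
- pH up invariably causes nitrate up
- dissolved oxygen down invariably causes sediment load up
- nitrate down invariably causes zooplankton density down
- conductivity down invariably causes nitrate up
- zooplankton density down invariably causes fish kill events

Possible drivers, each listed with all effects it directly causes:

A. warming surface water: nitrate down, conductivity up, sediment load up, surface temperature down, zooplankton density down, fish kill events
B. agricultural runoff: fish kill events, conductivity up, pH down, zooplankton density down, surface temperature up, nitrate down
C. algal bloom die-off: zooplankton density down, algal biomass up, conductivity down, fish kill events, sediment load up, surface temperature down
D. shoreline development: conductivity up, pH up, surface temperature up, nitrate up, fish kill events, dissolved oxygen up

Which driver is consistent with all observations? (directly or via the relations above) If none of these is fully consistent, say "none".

C

For each candidate, compare predicted effects to what was observed:
(A) warming surface water — fish kill events ✓; sediment load up ✓; nitrate up ✗; surface temperature down ✓; zooplankton density down ✓
(B) agricultural runoff — fish kill events ✓; sediment load up ✗; nitrate up ✗; surface temperature down ✗; zooplankton density down ✓
(C) algal bloom die-off — fish kill events ✓; sediment load up ✓; nitrate up ✓ (through conductivity down → nitrate up); surface temperature down ✓; zooplankton density down ✓
(D) shoreline development — fish kill events ✓; sediment load up ✗; nitrate up ✓; surface temperature down ✗; zooplankton density down ✗
Only (C) is consistent with every observation.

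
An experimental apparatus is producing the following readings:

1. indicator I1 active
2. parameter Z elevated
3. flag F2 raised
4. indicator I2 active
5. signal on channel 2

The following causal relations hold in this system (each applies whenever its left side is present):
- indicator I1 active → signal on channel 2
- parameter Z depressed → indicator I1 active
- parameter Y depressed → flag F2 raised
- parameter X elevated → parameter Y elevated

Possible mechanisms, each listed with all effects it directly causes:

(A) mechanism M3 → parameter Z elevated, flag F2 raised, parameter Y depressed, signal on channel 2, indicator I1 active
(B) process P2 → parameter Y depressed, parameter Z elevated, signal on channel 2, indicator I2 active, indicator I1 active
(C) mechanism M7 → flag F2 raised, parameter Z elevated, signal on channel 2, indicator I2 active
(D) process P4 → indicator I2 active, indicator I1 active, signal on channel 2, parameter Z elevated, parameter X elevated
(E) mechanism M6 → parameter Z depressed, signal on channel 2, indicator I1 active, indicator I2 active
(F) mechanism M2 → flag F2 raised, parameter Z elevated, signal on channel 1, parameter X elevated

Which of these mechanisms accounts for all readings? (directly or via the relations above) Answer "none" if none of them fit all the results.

Per-candidate check:
(A) mechanism M3 — indicator I1 active yes; parameter Z elevated yes; flag F2 raised yes; indicator I2 active NO; signal on channel 2 yes
(B) process P2 — accounts for every observation (flag F2 raised via parameter Y depressed → flag F2 raised)
(C) mechanism M7 — indicator I1 active NO; parameter Z elevated yes; flag F2 raised yes; indicator I2 active yes; signal on channel 2 yes
(D) process P4 — does not account for flag F2 raised
(E) mechanism M6 — fails on parameter Z elevated, flag F2 raised (predicts parameter Z depressed, not parameter Z elevated)
(F) mechanism M2 — indicator I1 active NO; parameter Z elevated yes; flag F2 raised yes; indicator I2 active NO; signal on channel 2 NO
Only (B) is consistent with every observation.

B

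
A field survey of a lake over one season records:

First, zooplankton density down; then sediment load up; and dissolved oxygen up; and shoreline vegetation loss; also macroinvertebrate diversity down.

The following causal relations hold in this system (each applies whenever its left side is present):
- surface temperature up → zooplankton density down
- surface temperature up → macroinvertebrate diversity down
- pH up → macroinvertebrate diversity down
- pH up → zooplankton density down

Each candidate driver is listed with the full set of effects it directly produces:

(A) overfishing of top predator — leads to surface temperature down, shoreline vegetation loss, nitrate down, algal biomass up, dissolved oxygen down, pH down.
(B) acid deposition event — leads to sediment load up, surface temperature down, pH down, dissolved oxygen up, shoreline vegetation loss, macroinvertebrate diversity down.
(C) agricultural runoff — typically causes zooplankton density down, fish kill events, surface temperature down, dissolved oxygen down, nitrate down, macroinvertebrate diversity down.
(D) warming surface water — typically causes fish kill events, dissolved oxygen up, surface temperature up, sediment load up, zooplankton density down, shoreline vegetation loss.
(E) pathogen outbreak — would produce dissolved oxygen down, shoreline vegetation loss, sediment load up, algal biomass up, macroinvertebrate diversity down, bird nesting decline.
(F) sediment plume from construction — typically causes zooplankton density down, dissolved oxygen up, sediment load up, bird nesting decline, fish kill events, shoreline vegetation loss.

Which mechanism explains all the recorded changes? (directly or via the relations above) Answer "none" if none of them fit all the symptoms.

For each candidate, compare predicted effects to what was observed:
(A) overfishing of top predator — zooplankton density down ✗; sediment load up ✗; dissolved oxygen up ✗; shoreline vegetation loss ✓; macroinvertebrate diversity down ✗
(B) acid deposition event — zooplankton density down ✗; sediment load up ✓; dissolved oxygen up ✓; shoreline vegetation loss ✓; macroinvertebrate diversity down ✓
(C) agricultural runoff — zooplankton density down ✓; sediment load up ✗; dissolved oxygen up ✗; shoreline vegetation loss ✗; macroinvertebrate diversity down ✓
(D) warming surface water — accounts for every observation (macroinvertebrate diversity down by surface temperature up → macroinvertebrate diversity down)
(E) pathogen outbreak — zooplankton density down ✗; sediment load up ✓; dissolved oxygen up ✗; shoreline vegetation loss ✓; macroinvertebrate diversity down ✓
(F) sediment plume from construction — does not account for macroinvertebrate diversity down
Only (D) is consistent with every observation.

D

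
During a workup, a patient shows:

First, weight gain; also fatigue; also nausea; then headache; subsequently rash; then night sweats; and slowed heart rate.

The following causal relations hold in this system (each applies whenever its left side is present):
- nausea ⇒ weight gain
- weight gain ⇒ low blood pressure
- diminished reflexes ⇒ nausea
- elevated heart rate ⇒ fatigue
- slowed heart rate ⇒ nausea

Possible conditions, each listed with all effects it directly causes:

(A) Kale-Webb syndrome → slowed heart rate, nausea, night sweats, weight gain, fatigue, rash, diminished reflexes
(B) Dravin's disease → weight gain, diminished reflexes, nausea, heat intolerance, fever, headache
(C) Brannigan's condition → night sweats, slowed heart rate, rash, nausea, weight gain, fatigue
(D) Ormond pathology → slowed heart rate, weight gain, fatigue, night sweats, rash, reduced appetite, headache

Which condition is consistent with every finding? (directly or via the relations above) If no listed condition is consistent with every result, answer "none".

Checking each candidate against the observations:
(A) Kale-Webb syndrome — weight gain ✓; fatigue ✓; nausea ✓; headache ✗; rash ✓; night sweats ✓; slowed heart rate ✓
(B) Dravin's disease — does not account for fatigue, rash, night sweats, slowed heart rate
(C) Brannigan's condition — weight gain ✓; fatigue ✓; nausea ✓; headache ✗; rash ✓; night sweats ✓; slowed heart rate ✓
(D) Ormond pathology — accounts for every observation (nausea via slowed heart rate → nausea)
(D) alone accounts for all the evidence.

D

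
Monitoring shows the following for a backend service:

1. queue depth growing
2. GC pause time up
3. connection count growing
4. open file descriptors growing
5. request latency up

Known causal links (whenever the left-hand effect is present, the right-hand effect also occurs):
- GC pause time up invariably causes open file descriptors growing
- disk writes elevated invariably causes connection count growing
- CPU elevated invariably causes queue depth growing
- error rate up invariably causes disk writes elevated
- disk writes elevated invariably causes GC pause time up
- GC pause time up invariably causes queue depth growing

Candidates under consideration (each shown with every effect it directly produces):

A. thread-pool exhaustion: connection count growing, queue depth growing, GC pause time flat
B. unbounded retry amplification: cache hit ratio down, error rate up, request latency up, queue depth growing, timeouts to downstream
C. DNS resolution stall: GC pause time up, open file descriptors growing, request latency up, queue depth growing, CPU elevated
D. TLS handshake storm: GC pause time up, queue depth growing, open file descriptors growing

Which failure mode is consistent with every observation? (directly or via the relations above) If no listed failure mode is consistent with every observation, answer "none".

Checking each candidate against the observations:
(A) thread-pool exhaustion — queue depth growing +; GC pause time up -; connection count growing +; open file descriptors growing -; request latency up -
(B) unbounded retry amplification — accounts for every observation (GC pause time up through error rate up → disk writes elevated → GC pause time up)
(C) DNS resolution stall — does not account for connection count growing
(D) TLS handshake storm — does not account for connection count growing, request latency up
(B) alone accounts for all the evidence.

B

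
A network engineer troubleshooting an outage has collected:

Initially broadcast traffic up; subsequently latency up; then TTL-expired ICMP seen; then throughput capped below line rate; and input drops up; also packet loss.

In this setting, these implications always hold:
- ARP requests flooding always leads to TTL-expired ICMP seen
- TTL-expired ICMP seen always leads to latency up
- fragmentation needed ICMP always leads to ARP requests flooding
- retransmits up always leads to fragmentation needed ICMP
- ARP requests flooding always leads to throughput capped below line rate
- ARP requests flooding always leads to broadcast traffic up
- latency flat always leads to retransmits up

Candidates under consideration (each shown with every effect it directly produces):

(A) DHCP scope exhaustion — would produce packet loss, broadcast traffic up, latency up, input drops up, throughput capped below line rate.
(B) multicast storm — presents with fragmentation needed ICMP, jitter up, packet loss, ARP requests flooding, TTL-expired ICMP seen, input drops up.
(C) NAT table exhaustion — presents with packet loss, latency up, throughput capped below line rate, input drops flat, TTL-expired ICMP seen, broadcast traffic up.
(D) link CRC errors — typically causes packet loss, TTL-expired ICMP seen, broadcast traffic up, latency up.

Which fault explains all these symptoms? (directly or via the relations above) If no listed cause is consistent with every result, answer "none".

Testing each hypothesis:
(A) DHCP scope exhaustion — broadcast traffic up yes; latency up yes; TTL-expired ICMP seen NO; throughput capped below line rate yes; input drops up yes; packet loss yes
(B) multicast storm — accounts for every observation (broadcast traffic up through ARP requests flooding → broadcast traffic up)
(C) NAT table exhaustion — broadcast traffic up yes; latency up yes; TTL-expired ICMP seen yes; throughput capped below line rate yes; input drops up NO; packet loss yes
(D) link CRC errors — broadcast traffic up yes; latency up yes; TTL-expired ICMP seen yes; throughput capped below line rate NO; input drops up NO; packet loss yes
(B) alone accounts for all the evidence.

B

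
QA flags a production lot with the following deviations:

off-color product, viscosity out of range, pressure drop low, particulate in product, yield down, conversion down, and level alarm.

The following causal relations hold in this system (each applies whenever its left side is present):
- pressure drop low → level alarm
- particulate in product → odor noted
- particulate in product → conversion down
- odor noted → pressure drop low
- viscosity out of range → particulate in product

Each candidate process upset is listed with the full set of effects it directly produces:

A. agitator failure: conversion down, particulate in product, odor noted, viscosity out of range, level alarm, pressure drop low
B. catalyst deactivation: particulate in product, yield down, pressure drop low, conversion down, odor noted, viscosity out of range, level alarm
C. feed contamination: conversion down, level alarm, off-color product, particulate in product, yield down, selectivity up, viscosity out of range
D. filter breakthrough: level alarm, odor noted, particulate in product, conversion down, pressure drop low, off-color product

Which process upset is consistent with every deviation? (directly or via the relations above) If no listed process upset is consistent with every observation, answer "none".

Per-candidate check:
(A) agitator failure — off-color product ✗; viscosity out of range ✓; pressure drop low ✓; particulate in product ✓; yield down ✗; conversion down ✓; level alarm ✓
(B) catalyst deactivation — off-color product ✗; viscosity out of range ✓; pressure drop low ✓; particulate in product ✓; yield down ✓; conversion down ✓; level alarm ✓
(C) feed contamination — off-color product ✓; viscosity out of range ✓; pressure drop low ✓ (by particulate in product → odor noted → pressure drop low); particulate in product ✓; yield down ✓; conversion down ✓; level alarm ✓
(D) filter breakthrough — off-color product ✓; viscosity out of range ✗; pressure drop low ✓; particulate in product ✓; yield down ✗; conversion down ✓; level alarm ✓
(C) alone accounts for all the evidence.

C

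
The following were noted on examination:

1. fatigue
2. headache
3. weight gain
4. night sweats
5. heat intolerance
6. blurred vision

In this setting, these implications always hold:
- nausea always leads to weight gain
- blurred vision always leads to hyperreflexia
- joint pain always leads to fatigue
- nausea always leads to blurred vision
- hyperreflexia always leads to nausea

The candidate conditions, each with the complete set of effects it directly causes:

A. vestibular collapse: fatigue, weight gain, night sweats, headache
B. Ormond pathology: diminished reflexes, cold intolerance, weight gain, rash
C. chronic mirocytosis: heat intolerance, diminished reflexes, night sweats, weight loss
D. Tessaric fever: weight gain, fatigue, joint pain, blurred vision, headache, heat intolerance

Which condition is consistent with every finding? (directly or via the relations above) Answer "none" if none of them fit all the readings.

Testing each hypothesis:
(A) vestibular collapse — fatigue ✓; headache ✓; weight gain ✓; night sweats ✓; heat intolerance ✗; blurred vision ✗
(B) Ormond pathology — fatigue ✗; headache ✗; weight gain ✓; night sweats ✗; heat intolerance ✗; blurred vision ✗
(C) chronic mirocytosis — fatigue ✗; headache ✗; weight gain ✗; night sweats ✓; heat intolerance ✓; blurred vision ✗
(D) Tessaric fever — fatigue ✓; headache ✓; weight gain ✓; night sweats ✗; heat intolerance ✓; blurred vision ✓
Every candidate fails on at least one observation.

none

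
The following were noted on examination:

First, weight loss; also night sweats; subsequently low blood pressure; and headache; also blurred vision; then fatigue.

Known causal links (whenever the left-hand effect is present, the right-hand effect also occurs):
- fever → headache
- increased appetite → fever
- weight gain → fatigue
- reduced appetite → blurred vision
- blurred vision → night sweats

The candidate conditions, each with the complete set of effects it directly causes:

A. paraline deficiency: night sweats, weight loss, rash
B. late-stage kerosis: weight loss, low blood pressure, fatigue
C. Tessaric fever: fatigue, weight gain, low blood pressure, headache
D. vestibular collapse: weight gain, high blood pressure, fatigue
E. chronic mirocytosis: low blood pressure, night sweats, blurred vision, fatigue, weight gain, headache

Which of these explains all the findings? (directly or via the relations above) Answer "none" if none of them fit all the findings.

none

For each candidate, compare predicted effects to what was observed:
(A) paraline deficiency — weight loss yes; night sweats yes; low blood pressure NO; headache NO; blurred vision NO; fatigue NO
(B) late-stage kerosis — weight loss yes; night sweats NO; low blood pressure yes; headache NO; blurred vision NO; fatigue yes
(C) Tessaric fever — weight loss NO; night sweats NO; low blood pressure yes; headache yes; blurred vision NO; fatigue yes
(D) vestibular collapse — weight loss NO; night sweats NO; low blood pressure NO; headache NO; blurred vision NO; fatigue yes
(E) chronic mirocytosis — weight loss NO; night sweats yes; low blood pressure yes; headache yes; blurred vision yes; fatigue yes
No candidate is consistent with all observations.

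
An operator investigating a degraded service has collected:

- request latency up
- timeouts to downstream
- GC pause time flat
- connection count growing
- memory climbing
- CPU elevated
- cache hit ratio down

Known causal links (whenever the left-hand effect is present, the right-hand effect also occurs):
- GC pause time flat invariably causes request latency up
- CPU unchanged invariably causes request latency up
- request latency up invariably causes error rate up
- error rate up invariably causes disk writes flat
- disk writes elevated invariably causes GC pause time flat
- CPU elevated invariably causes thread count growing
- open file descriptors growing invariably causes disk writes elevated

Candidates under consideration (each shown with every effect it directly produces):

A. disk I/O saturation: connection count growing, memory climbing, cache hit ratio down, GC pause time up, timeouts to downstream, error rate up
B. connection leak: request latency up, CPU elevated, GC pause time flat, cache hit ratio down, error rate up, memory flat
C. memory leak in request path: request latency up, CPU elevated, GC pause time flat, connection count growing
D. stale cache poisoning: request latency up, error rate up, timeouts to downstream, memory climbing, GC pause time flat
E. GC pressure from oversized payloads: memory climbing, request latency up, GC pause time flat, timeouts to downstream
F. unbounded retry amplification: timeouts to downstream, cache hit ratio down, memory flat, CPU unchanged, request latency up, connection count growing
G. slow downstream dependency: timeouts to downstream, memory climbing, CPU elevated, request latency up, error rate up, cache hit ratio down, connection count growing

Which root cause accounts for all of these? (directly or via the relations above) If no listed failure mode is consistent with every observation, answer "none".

For each candidate, compare predicted effects to what was observed:
(A) disk I/O saturation — fails on request latency up, GC pause time flat, CPU elevated (predicts GC pause time up, not GC pause time flat)
(B) connection leak — fails on timeouts to downstream, connection count growing, memory climbing (predicts memory flat, not memory climbing)
(C) memory leak in request path — request latency up yes; timeouts to downstream NO; GC pause time flat yes; connection count growing yes; memory climbing NO; CPU elevated yes; cache hit ratio down NO
(D) stale cache poisoning — request latency up yes; timeouts to downstream yes; GC pause time flat yes; connection count growing NO; memory climbing yes; CPU elevated NO; cache hit ratio down NO
(E) GC pressure from oversized payloads — does not account for connection count growing, CPU elevated, cache hit ratio down
(F) unbounded retry amplification — fails on GC pause time flat, memory climbing, CPU elevated (predicts memory flat, not memory climbing; predicts CPU unchanged, not CPU elevated)
(G) slow downstream dependency — does not account for GC pause time flat
None of the listed candidates fits everything.

none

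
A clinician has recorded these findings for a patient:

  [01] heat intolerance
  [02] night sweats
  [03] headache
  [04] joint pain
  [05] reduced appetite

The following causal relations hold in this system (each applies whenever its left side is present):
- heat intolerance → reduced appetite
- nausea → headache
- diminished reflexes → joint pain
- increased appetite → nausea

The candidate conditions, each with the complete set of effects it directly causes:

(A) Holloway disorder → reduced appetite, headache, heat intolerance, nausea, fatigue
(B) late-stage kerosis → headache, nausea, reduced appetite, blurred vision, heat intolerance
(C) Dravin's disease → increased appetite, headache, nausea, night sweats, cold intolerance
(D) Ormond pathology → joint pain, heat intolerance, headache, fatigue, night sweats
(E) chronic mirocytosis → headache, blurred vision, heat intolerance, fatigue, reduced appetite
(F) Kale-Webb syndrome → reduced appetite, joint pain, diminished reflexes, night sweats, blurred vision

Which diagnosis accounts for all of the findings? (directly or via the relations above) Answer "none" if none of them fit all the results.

D

For each candidate, compare predicted effects to what was observed:
(A) Holloway disorder — heat intolerance yes; night sweats NO; headache yes; joint pain NO; reduced appetite yes
(B) late-stage kerosis — does not account for night sweats, joint pain
(C) Dravin's disease — heat intolerance NO; night sweats yes; headache yes; joint pain NO; reduced appetite NO
(D) Ormond pathology — accounts for every observation (reduced appetite by heat intolerance → reduced appetite)
(E) chronic mirocytosis — does not account for night sweats, joint pain
(F) Kale-Webb syndrome — does not account for heat intolerance, headache
Only (D) is consistent with every observation.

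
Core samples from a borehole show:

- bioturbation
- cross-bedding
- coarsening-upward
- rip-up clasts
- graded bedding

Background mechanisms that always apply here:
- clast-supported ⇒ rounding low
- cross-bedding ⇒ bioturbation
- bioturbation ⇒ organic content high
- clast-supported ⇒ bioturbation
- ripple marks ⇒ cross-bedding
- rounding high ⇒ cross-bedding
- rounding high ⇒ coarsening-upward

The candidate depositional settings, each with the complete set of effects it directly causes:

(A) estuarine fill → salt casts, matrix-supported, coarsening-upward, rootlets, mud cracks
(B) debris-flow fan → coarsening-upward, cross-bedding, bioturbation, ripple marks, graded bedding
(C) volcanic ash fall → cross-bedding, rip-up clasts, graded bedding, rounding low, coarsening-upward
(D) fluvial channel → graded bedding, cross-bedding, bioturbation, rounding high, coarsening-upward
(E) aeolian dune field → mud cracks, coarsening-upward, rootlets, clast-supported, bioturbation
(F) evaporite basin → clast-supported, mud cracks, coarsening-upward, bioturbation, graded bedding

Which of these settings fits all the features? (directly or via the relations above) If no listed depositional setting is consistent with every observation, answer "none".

C

Testing each hypothesis:
(A) estuarine fill — bioturbation miss; cross-bedding miss; coarsening-upward match; rip-up clasts miss; graded bedding miss
(B) debris-flow fan — bioturbation match; cross-bedding match; coarsening-upward match; rip-up clasts miss; graded bedding match
(C) volcanic ash fall — bioturbation match (by cross-bedding → bioturbation); cross-bedding match; coarsening-upward match; rip-up clasts match; graded bedding match
(D) fluvial channel — bioturbation match; cross-bedding match; coarsening-upward match; rip-up clasts miss; graded bedding match
(E) aeolian dune field — bioturbation match; cross-bedding miss; coarsening-upward match; rip-up clasts miss; graded bedding miss
(F) evaporite basin — bioturbation match; cross-bedding miss; coarsening-upward match; rip-up clasts miss; graded bedding match
Only (C) is consistent with every observation.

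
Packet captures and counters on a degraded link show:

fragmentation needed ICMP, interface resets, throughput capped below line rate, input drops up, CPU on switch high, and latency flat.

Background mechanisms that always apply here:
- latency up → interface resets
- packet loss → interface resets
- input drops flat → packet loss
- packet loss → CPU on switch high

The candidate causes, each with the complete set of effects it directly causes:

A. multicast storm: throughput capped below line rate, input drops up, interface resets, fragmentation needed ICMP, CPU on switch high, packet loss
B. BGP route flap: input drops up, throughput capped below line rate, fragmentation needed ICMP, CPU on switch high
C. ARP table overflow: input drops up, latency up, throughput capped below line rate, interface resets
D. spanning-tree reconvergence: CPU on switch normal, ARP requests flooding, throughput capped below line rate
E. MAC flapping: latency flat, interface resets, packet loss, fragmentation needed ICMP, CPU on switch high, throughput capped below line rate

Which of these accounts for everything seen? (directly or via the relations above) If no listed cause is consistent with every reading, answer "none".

Checking each candidate against the observations:
(A) multicast storm — does not account for latency flat
(B) BGP route flap — fragmentation needed ICMP +; interface resets -; throughput capped below line rate +; input drops up +; CPU on switch high +; latency flat -
(C) ARP table overflow — fails on fragmentation needed ICMP, CPU on switch high, latency flat (predicts latency up, not latency flat)
(D) spanning-tree reconvergence — fragmentation needed ICMP -; interface resets -; throughput capped below line rate +; input drops up -; CPU on switch high -; latency flat -
(E) MAC flapping — fragmentation needed ICMP +; interface resets +; throughput capped below line rate +; input drops up -; CPU on switch high +; latency flat +
Every candidate fails on at least one observation.

none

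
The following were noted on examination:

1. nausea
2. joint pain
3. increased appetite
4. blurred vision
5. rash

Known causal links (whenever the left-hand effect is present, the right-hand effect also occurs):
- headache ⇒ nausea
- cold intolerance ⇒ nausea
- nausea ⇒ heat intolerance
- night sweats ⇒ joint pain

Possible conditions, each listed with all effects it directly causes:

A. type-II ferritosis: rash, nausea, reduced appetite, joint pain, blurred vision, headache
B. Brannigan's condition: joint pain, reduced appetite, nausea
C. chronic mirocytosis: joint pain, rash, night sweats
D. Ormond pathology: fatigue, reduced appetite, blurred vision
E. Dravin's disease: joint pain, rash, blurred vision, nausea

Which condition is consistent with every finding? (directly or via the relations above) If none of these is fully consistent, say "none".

For each candidate, compare predicted effects to what was observed:
(A) type-II ferritosis — nausea ✓; joint pain ✓; increased appetite ✗; blurred vision ✓; rash ✓
(B) Brannigan's condition — fails on increased appetite, blurred vision, rash (predicts reduced appetite, not increased appetite)
(C) chronic mirocytosis — nausea ✗; joint pain ✓; increased appetite ✗; blurred vision ✗; rash ✓
(D) Ormond pathology — fails on nausea, joint pain, increased appetite, rash (predicts reduced appetite, not increased appetite)
(E) Dravin's disease — nausea ✓; joint pain ✓; increased appetite ✗; blurred vision ✓; rash ✓
Every candidate fails on at least one observation.

none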